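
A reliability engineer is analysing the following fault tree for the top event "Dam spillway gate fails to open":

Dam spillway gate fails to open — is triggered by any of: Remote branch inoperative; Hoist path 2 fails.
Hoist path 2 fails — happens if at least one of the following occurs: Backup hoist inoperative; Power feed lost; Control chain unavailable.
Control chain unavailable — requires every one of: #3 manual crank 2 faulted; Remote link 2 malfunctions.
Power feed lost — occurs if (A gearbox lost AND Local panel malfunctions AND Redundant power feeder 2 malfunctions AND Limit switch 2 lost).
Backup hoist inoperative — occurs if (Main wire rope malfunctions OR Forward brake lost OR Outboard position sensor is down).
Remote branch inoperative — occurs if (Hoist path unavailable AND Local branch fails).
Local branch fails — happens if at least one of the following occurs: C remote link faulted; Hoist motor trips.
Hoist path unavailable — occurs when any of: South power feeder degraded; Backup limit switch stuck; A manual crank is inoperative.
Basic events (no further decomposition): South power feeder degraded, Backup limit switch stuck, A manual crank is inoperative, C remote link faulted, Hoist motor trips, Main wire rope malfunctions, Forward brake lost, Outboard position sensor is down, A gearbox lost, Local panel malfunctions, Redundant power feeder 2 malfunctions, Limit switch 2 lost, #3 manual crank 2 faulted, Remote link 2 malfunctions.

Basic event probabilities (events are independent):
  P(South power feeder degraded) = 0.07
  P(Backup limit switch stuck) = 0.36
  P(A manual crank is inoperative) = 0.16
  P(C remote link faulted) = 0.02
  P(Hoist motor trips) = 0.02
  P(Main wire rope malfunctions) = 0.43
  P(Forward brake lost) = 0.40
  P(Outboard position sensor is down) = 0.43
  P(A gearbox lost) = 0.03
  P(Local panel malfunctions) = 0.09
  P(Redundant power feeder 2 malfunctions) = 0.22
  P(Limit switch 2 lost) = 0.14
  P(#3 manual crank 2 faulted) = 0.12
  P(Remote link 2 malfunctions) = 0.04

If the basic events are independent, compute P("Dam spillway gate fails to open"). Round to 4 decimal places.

P(Hoist path unavailable) [OR] = 1 − (1−0.07) × (1−0.36) × (1−0.16) = 0.500032
P(Local branch fails) [OR] = 1 − (1−0.02) × (1−0.02) = 0.039600
P(Remote branch inoperative) [AND] = 0.500032 × 0.039600 = 0.019801
P(Backup hoist inoperative) [OR] = 1 − (1−0.43) × (1−0.40) × (1−0.43) = 0.805060
P(Power feed lost) [AND] = 0.03 × 0.09 × 0.22 × 0.14 = 0.000083
P(Control chain unavailable) [AND] = 0.12 × 0.04 = 0.004800
P(Hoist path 2 fails) [OR] = 1 − (1−0.805060) × (1−0.000083) × (1−0.004800) = 0.806012
P(Dam spillway gate fails to open) [OR] = 1 − (1−0.019801) × (1−0.806012) = 0.809853
Rounded to 4 decimal places: P(Dam spillway gate fails to open) ≈ 0.8099.

0.8099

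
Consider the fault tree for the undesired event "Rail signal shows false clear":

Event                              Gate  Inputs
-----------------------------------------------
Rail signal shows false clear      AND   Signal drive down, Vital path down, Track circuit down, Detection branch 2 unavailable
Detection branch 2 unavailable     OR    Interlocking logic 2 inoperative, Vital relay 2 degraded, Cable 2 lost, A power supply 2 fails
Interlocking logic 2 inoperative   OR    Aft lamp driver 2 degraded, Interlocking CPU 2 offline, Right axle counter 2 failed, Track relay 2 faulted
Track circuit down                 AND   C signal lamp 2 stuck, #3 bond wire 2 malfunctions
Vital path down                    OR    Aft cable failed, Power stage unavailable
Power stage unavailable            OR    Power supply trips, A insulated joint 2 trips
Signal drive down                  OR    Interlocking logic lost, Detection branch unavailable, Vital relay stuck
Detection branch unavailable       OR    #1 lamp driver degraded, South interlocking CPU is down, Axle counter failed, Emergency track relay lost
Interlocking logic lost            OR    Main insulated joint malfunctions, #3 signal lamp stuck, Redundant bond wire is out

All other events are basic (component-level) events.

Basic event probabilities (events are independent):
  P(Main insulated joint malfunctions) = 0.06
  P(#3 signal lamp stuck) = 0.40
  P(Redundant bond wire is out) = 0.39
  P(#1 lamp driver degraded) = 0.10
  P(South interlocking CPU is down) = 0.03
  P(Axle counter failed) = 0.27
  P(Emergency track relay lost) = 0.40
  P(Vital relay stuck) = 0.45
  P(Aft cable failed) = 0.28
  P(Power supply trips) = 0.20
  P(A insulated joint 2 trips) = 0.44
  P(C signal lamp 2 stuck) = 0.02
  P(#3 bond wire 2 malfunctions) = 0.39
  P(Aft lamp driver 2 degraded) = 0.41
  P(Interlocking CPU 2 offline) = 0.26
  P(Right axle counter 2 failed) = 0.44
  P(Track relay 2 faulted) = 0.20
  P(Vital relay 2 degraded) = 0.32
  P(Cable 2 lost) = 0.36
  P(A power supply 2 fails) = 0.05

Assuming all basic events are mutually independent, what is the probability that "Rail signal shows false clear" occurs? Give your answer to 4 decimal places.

P(Interlocking logic lost) [OR] = 1 − (1−0.06) × (1−0.40) × (1−0.39) = 0.655960
P(Detection branch unavailable) [OR] = 1 − (1−0.10) × (1−0.03) × (1−0.27) × (1−0.40) = 0.617626
P(Signal drive down) [OR] = 1 − (1−0.655960) × (1−0.617626) × (1−0.45) = 0.927646
P(Power stage unavailable) [OR] = 1 − (1−0.20) × (1−0.44) = 0.552000
P(Vital path down) [OR] = 1 − (1−0.28) × (1−0.552000) = 0.677440
P(Track circuit down) [AND] = 0.02 × 0.39 = 0.007800
P(Interlocking logic 2 inoperative) [OR] = 1 − (1−0.41) × (1−0.26) × (1−0.44) × (1−0.20) = 0.804403
P(Detection branch 2 unavailable) [OR] = 1 − (1−0.804403) × (1−0.32) × (1−0.36) × (1−0.05) = 0.919132
P(Rail signal shows false clear) [AND] = 0.927646 × 0.677440 × 0.007800 × 0.919132 = 0.004505
Rounded to 4 decimal places: P(Rail signal shows false clear) ≈ 0.0045.

0.0045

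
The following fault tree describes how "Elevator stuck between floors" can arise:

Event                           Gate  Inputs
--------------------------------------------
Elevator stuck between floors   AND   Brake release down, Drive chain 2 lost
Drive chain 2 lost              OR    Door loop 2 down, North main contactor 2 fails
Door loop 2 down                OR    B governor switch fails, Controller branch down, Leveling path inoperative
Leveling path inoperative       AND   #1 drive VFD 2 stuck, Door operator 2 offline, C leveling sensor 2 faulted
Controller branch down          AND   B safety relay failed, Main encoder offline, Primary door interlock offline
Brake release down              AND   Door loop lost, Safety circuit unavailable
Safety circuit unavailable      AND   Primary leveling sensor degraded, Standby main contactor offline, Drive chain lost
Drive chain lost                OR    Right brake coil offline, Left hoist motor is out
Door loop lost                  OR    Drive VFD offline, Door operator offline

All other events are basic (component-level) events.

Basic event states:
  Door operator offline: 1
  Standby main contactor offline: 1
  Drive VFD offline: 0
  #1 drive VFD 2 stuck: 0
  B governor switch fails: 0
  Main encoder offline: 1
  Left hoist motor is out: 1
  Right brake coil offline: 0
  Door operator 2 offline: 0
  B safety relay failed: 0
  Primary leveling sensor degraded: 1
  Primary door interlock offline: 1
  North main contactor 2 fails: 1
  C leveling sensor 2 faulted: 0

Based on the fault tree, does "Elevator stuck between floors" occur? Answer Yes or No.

Yes

Door loop lost [OR]: Drive VFD offline=not, Door operator offline=occurs → at least one input occurs → occurs.
Drive chain lost [OR]: Right brake coil offline=not, Left hoist motor is out=occurs → at least one input occurs → occurs.
Safety circuit unavailable [AND]: Primary leveling sensor degraded=occurs, Standby main contactor offline=occurs, Drive chain lost=occurs → all inputs occur → occurs.
Brake release down [AND]: Door loop lost=occurs, Safety circuit unavailable=occurs → all inputs occur → occurs.
Controller branch down [AND]: B safety relay failed=not, Main encoder offline=occurs, Primary door interlock offline=occurs → not all inputs occur → does not occur.
Leveling path inoperative [AND]: #1 drive VFD 2 stuck=not, Door operator 2 offline=not, C leveling sensor 2 faulted=not → not all inputs occur → does not occur.
Door loop 2 down [OR]: B governor switch fails=not, Controller branch down=not, Leveling path inoperative=not → no input occurs → does not occur.
Drive chain 2 lost [OR]: Door loop 2 down=not, North main contactor 2 fails=occurs → at least one input occurs → occurs.
Elevator stuck between floors [AND]: Brake release down=occurs, Drive chain 2 lost=occurs → all inputs occur → occurs.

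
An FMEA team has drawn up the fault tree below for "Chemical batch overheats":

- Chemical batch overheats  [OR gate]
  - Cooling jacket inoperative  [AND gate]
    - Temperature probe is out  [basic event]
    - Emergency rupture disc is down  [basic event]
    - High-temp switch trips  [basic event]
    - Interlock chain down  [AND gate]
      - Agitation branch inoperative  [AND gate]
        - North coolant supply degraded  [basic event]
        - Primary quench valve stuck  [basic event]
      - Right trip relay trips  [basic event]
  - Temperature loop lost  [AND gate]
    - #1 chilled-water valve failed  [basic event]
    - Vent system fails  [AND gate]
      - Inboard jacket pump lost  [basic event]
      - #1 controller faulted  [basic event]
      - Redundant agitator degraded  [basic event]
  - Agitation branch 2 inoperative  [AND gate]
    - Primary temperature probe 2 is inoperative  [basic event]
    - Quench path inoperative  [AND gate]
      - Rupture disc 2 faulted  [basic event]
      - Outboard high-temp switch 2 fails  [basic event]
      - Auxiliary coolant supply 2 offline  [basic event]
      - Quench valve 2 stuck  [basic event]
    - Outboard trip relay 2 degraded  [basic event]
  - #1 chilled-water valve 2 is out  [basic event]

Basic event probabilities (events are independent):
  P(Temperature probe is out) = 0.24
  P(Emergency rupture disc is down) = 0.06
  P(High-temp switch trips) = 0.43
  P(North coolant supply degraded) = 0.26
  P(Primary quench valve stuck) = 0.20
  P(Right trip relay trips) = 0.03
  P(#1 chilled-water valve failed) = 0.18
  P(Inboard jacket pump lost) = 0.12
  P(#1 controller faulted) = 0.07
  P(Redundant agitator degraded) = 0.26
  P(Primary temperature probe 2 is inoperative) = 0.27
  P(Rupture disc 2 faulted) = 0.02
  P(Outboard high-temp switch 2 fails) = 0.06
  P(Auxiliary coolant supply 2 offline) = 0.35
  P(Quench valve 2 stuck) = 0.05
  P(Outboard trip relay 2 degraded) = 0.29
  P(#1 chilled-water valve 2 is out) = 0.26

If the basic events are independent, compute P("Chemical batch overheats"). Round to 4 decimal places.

0.2603

P(Agitation branch inoperative) [AND] = 0.26 × 0.20 = 0.052000
P(Interlock chain down) [AND] = 0.052000 × 0.03 = 0.001560
P(Cooling jacket inoperative) [AND] = 0.24 × 0.06 × 0.43 × 0.001560 = 0.000010
P(Vent system fails) [AND] = 0.12 × 0.07 × 0.26 = 0.002184
P(Temperature loop lost) [AND] = 0.18 × 0.002184 = 0.000393
P(Quench path inoperative) [AND] = 0.02 × 0.06 × 0.35 × 0.05 = 0.000021
P(Agitation branch 2 inoperative) [AND] = 0.27 × 0.000021 × 0.29 = 0.000002
P(Chemical batch overheats) [OR] = 1 − (1−0.000010) × (1−0.000393) × (1−0.000002) × (1−0.26) = 0.260300
Rounded to 4 decimal places: P(Chemical batch overheats) ≈ 0.2603.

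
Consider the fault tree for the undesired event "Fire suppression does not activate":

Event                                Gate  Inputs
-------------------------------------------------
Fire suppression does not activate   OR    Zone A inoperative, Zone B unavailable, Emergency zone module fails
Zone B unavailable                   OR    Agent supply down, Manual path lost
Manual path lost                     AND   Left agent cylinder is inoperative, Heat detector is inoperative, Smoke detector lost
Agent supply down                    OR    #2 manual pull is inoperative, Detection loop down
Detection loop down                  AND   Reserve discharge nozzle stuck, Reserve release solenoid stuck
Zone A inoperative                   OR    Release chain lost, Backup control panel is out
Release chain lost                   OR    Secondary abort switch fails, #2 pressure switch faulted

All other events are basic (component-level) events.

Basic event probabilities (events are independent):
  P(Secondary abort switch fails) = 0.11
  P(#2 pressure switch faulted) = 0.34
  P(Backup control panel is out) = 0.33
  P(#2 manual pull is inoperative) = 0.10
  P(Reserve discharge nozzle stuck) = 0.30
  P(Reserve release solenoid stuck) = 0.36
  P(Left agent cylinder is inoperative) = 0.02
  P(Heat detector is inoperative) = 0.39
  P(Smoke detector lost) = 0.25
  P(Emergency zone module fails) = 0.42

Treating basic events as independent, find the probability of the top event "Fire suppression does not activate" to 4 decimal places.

P(Release chain lost) [OR] = 1 − (1−0.11) × (1−0.34) = 0.412600
P(Zone A inoperative) [OR] = 1 − (1−0.412600) × (1−0.33) = 0.606442
P(Detection loop down) [AND] = 0.30 × 0.36 = 0.108000
P(Agent supply down) [OR] = 1 − (1−0.10) × (1−0.108000) = 0.197200
P(Manual path lost) [AND] = 0.02 × 0.39 × 0.25 = 0.001950
P(Zone B unavailable) [OR] = 1 − (1−0.197200) × (1−0.001950) = 0.198765
P(Fire suppression does not activate) [OR] = 1 − (1−0.606442) × (1−0.198765) × (1−0.42) = 0.817107
Rounded to 4 decimal places: P(Fire suppression does not activate) ≈ 0.8171.

0.8171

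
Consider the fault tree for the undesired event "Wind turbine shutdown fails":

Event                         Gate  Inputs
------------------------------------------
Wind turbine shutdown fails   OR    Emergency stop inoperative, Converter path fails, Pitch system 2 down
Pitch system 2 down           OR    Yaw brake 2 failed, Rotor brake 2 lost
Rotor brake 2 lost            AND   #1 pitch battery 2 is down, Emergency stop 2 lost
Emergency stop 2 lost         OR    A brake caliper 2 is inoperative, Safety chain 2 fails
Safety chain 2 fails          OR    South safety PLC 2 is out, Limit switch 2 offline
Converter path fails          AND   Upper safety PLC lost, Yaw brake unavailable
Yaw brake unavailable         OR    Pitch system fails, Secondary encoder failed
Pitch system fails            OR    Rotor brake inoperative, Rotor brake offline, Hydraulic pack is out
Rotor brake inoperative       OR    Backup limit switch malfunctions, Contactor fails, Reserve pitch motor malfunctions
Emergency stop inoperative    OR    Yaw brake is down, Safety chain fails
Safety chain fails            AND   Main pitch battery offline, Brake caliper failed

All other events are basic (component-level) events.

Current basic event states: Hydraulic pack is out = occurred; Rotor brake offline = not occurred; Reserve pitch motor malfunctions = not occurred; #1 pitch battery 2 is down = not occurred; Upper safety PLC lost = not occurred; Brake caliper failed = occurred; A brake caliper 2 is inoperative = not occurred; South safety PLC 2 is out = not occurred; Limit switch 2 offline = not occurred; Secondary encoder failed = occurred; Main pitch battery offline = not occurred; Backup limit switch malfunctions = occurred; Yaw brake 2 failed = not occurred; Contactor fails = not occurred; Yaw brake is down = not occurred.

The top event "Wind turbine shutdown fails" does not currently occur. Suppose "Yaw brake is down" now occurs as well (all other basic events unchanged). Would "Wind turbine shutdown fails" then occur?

Counterfactual: set "Yaw brake is down" to occurred.
Safety chain fails [AND]: Main pitch battery offline=not, Brake caliper failed=occurs → not all inputs occur → does not occur.
Emergency stop inoperative [OR]: Yaw brake is down=occurs, Safety chain fails=not → at least one input occurs → occurs.
Rotor brake inoperative [OR]: Backup limit switch malfunctions=occurs, Contactor fails=not, Reserve pitch motor malfunctions=not → at least one input occurs → occurs.
Pitch system fails [OR]: Rotor brake inoperative=occurs, Rotor brake offline=not, Hydraulic pack is out=occurs → at least one input occurs → occurs.
Yaw brake unavailable [OR]: Pitch system fails=occurs, Secondary encoder failed=occurs → at least one input occurs → occurs.
Converter path fails [AND]: Upper safety PLC lost=not, Yaw brake unavailable=occurs → not all inputs occur → does not occur.
Safety chain 2 fails [OR]: South safety PLC 2 is out=not, Limit switch 2 offline=not → no input occurs → does not occur.
Emergency stop 2 lost [OR]: A brake caliper 2 is inoperative=not, Safety chain 2 fails=not → no input occurs → does not occur.
Rotor brake 2 lost [AND]: #1 pitch battery 2 is down=not, Emergency stop 2 lost=not → not all inputs occur → does not occur.
Pitch system 2 down [OR]: Yaw brake 2 failed=not, Rotor brake 2 lost=not → no input occurs → does not occur.
Wind turbine shutdown fails [OR]: Emergency stop inoperative=occurs, Converter path fails=not, Pitch system 2 down=not → at least one input occurs → occurs.

Yes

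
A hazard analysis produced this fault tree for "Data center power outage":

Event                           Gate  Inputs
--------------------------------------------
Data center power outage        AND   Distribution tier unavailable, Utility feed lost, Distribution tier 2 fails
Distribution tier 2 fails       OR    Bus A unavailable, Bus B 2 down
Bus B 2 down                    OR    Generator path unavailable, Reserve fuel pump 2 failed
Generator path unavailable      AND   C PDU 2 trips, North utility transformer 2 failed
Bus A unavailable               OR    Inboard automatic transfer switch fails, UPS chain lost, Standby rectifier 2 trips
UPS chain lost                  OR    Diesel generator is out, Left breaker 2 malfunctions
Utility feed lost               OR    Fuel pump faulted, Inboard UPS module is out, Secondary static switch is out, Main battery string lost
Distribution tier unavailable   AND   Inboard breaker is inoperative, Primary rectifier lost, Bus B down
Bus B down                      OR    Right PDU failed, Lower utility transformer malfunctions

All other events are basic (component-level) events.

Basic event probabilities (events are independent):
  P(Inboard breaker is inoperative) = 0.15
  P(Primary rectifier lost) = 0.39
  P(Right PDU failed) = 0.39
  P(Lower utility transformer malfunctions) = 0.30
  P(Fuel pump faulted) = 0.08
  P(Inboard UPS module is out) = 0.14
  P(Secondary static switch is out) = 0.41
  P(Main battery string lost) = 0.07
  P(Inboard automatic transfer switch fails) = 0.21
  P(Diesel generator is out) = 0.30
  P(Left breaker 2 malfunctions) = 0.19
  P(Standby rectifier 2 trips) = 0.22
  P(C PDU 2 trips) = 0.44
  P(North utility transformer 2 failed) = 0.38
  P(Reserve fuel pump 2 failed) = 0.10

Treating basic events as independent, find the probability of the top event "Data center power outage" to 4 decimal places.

P(Bus B down) [OR] = 1 − (1−0.39) × (1−0.30) = 0.573000
P(Distribution tier unavailable) [AND] = 0.15 × 0.39 × 0.573000 = 0.033521
P(Utility feed lost) [OR] = 1 − (1−0.08) × (1−0.14) × (1−0.41) × (1−0.07) = 0.565869
P(UPS chain lost) [OR] = 1 − (1−0.30) × (1−0.19) = 0.433000
P(Bus A unavailable) [OR] = 1 − (1−0.21) × (1−0.433000) × (1−0.22) = 0.650615
P(Generator path unavailable) [AND] = 0.44 × 0.38 = 0.167200
P(Bus B 2 down) [OR] = 1 − (1−0.167200) × (1−0.10) = 0.250480
P(Distribution tier 2 fails) [OR] = 1 − (1−0.650615) × (1−0.250480) = 0.738129
P(Data center power outage) [AND] = 0.033521 × 0.565869 × 0.738129 = 0.014001
Rounded to 4 decimal places: P(Data center power outage) ≈ 0.0140.

0.0140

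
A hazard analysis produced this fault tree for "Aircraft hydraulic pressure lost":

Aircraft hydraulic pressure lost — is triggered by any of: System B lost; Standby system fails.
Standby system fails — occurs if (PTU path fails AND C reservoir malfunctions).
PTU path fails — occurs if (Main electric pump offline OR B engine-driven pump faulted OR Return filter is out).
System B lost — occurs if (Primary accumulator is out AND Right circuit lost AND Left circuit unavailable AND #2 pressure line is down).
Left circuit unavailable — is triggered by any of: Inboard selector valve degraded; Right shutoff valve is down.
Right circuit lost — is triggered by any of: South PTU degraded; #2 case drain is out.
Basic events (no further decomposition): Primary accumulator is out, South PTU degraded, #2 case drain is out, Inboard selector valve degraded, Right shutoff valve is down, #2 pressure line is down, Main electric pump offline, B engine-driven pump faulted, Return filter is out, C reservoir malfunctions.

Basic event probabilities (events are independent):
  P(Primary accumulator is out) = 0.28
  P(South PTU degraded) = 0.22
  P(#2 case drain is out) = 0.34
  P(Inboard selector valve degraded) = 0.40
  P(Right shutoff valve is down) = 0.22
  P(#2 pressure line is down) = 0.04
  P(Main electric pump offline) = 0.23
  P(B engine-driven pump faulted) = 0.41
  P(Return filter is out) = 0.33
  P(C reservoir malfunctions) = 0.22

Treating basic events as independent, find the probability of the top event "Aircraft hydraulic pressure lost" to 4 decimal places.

P(Right circuit lost) [OR] = 1 − (1−0.22) × (1−0.34) = 0.485200
P(Left circuit unavailable) [OR] = 1 − (1−0.40) × (1−0.22) = 0.532000
P(System B lost) [AND] = 0.28 × 0.485200 × 0.532000 × 0.04 = 0.002891
P(PTU path fails) [OR] = 1 − (1−0.23) × (1−0.41) × (1−0.33) = 0.695619
P(Standby system fails) [AND] = 0.695619 × 0.22 = 0.153036
P(Aircraft hydraulic pressure lost) [OR] = 1 − (1−0.002891) × (1−0.153036) = 0.155485
Rounded to 4 decimal places: P(Aircraft hydraulic pressure lost) ≈ 0.1555.

0.1555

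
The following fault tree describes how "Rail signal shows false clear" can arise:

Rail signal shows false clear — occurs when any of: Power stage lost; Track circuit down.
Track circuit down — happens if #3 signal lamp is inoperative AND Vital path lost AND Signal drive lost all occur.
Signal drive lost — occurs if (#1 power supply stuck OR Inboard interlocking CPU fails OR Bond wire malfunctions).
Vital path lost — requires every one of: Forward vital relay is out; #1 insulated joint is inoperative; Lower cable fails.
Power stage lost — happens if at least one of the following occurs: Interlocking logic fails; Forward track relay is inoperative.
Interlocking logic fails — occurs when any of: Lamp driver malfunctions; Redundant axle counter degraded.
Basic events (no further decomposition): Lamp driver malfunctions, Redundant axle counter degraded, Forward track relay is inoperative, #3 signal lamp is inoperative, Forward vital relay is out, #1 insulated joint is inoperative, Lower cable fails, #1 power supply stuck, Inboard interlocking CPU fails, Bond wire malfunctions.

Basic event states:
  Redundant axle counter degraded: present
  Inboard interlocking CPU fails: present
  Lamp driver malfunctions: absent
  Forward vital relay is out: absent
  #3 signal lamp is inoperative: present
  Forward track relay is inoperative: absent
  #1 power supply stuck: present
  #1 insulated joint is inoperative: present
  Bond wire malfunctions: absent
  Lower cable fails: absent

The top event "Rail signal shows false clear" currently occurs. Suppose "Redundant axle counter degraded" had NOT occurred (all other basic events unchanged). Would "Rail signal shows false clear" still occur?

Counterfactual: set "Redundant axle counter degraded" to not occurred.
Interlocking logic fails [OR]: Lamp driver malfunctions=not, Redundant axle counter degraded=not → no input occurs → does not occur.
Power stage lost [OR]: Interlocking logic fails=not, Forward track relay is inoperative=not → no input occurs → does not occur.
Vital path lost [AND]: Forward vital relay is out=not, #1 insulated joint is inoperative=occurs, Lower cable fails=not → not all inputs occur → does not occur.
Signal drive lost [OR]: #1 power supply stuck=occurs, Inboard interlocking CPU fails=occurs, Bond wire malfunctions=not → at least one input occurs → occurs.
Track circuit down [AND]: #3 signal lamp is inoperative=occurs, Vital path lost=not, Signal drive lost=occurs → not all inputs occur → does not occur.
Rail signal shows false clear [OR]: Power stage lost=not, Track circuit down=not → no input occurs → does not occur.

No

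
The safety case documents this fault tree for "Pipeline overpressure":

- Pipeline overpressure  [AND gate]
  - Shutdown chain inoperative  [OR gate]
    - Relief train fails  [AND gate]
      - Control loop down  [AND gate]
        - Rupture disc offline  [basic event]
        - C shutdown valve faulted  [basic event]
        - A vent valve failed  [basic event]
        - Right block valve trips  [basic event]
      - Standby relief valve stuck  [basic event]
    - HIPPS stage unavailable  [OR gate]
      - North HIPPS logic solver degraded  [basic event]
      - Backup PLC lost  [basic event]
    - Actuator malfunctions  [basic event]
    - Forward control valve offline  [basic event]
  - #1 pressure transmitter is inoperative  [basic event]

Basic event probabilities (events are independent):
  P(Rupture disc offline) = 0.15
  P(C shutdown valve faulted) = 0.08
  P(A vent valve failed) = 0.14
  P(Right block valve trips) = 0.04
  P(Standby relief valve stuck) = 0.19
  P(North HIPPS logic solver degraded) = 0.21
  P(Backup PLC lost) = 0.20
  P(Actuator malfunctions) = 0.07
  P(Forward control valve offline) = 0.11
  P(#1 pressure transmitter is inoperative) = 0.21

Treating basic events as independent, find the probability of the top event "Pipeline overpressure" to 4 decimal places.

P(Control loop down) [AND] = 0.15 × 0.08 × 0.14 × 0.04 = 0.000067
P(Relief train fails) [AND] = 0.000067 × 0.19 = 0.000013
P(HIPPS stage unavailable) [OR] = 1 − (1−0.21) × (1−0.20) = 0.368000
P(Shutdown chain inoperative) [OR] = 1 − (1−0.000013) × (1−0.368000) × (1−0.07) × (1−0.11) = 0.476900
P(Pipeline overpressure) [AND] = 0.476900 × 0.21 = 0.100149
Rounded to 4 decimal places: P(Pipeline overpressure) ≈ 0.1001.

0.1001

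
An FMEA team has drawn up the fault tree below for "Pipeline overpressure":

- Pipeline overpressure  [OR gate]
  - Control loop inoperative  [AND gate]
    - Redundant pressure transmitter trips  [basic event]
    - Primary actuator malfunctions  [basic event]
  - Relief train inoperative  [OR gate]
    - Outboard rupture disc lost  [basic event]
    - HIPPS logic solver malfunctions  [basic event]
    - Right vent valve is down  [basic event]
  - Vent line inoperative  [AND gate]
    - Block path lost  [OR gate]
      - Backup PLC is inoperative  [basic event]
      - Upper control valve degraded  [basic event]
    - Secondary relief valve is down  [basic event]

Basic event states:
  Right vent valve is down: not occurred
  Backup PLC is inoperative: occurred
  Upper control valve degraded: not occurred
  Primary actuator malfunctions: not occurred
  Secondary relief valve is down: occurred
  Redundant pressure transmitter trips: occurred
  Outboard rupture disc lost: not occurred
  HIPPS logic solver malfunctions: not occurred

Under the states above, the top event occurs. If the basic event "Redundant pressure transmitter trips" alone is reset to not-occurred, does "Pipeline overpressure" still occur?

Counterfactual: set "Redundant pressure transmitter trips" to not occurred.
Control loop inoperative [AND]: Redundant pressure transmitter trips=not, Primary actuator malfunctions=not → not all inputs occur → does not occur.
Relief train inoperative [OR]: Outboard rupture disc lost=not, HIPPS logic solver malfunctions=not, Right vent valve is down=not → no input occurs → does not occur.
Block path lost [OR]: Backup PLC is inoperative=occurs, Upper control valve degraded=not → at least one input occurs → occurs.
Vent line inoperative [AND]: Block path lost=occurs, Secondary relief valve is down=occurs → all inputs occur → occurs.
Pipeline overpressure [OR]: Control loop inoperative=not, Relief train inoperative=not, Vent line inoperative=occurs → at least one input occurs → occurs.

Yes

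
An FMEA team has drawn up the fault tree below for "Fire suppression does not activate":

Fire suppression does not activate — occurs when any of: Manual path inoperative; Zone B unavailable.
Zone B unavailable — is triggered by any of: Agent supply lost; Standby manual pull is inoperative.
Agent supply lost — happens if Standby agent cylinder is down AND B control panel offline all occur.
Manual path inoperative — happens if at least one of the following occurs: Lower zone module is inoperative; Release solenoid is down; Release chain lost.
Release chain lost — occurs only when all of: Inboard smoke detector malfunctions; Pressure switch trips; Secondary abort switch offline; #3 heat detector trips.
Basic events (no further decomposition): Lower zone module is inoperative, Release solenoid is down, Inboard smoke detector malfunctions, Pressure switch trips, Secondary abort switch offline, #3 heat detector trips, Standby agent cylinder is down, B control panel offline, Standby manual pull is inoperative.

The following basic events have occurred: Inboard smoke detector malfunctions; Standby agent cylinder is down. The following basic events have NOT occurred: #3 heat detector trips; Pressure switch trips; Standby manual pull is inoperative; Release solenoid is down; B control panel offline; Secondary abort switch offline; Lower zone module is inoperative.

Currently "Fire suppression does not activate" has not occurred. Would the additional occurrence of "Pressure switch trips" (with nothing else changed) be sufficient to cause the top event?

No

Counterfactual: set "Pressure switch trips" to occurred.
Release chain lost [AND]: Inboard smoke detector malfunctions=occurs, Pressure switch trips=occurs, Secondary abort switch offline=not, #3 heat detector trips=not → not all inputs occur → does not occur.
Manual path inoperative [OR]: Lower zone module is inoperative=not, Release solenoid is down=not, Release chain lost=not → no input occurs → does not occur.
Agent supply lost [AND]: Standby agent cylinder is down=occurs, B control panel offline=not → not all inputs occur → does not occur.
Zone B unavailable [OR]: Agent supply lost=not, Standby manual pull is inoperative=not → no input occurs → does not occur.
Fire suppression does not activate [OR]: Manual path inoperative=not, Zone B unavailable=not → no input occurs → does not occur.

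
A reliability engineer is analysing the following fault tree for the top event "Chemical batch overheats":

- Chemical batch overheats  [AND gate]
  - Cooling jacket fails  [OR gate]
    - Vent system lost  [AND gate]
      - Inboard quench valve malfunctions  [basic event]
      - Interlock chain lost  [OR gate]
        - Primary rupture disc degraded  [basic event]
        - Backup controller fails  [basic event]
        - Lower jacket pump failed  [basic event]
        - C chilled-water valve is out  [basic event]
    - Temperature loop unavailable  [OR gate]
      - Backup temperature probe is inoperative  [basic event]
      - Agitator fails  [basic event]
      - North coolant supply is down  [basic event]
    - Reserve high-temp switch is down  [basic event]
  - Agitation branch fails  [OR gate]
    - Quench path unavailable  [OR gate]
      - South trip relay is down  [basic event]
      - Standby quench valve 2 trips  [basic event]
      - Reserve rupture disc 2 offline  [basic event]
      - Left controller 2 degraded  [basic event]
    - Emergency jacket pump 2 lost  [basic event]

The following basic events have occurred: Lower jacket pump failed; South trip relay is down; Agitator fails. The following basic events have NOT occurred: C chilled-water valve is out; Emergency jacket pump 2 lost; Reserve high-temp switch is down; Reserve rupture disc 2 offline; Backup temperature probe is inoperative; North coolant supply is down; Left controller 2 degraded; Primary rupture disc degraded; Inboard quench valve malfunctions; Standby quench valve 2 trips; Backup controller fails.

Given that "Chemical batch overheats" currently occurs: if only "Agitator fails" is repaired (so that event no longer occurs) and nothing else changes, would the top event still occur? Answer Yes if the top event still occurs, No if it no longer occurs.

Counterfactual: set "Agitator fails" to not occurred.
Interlock chain lost [OR]: Primary rupture disc degraded=not, Backup controller fails=not, Lower jacket pump failed=occurs, C chilled-water valve is out=not → at least one input occurs → occurs.
Vent system lost [AND]: Inboard quench valve malfunctions=not, Interlock chain lost=occurs → not all inputs occur → does not occur.
Temperature loop unavailable [OR]: Backup temperature probe is inoperative=not, Agitator fails=not, North coolant supply is down=not → no input occurs → does not occur.
Cooling jacket fails [OR]: Vent system lost=not, Temperature loop unavailable=not, Reserve high-temp switch is down=not → no input occurs → does not occur.
Quench path unavailable [OR]: South trip relay is down=occurs, Standby quench valve 2 trips=not, Reserve rupture disc 2 offline=not, Left controller 2 degraded=not → at least one input occurs → occurs.
Agitation branch fails [OR]: Quench path unavailable=occurs, Emergency jacket pump 2 lost=not → at least one input occurs → occurs.
Chemical batch overheats [AND]: Cooling jacket fails=not, Agitation branch fails=occurs → not all inputs occur → does not occur.

No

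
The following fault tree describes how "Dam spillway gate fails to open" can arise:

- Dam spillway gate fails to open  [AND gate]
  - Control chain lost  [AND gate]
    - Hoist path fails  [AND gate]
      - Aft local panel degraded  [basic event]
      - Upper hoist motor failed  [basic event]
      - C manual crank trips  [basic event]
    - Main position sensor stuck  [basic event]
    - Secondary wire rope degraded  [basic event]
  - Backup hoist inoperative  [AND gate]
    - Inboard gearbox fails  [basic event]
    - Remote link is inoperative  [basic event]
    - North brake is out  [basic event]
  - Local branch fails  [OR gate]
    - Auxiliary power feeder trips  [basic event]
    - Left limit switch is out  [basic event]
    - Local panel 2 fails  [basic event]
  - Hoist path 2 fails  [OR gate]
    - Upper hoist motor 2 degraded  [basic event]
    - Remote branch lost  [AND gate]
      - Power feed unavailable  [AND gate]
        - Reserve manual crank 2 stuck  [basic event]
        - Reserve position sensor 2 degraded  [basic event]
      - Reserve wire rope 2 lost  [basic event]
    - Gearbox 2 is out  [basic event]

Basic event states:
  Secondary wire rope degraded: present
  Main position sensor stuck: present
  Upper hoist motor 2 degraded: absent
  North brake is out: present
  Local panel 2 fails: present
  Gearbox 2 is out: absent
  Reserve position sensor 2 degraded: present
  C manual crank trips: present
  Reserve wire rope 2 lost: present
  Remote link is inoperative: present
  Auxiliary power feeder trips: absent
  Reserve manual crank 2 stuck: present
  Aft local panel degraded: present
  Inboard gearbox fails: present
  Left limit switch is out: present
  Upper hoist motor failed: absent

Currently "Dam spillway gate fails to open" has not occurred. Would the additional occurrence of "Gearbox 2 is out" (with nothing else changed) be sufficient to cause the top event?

No

Counterfactual: set "Gearbox 2 is out" to occurred.
Hoist path fails [AND]: Aft local panel degraded=occurs, Upper hoist motor failed=not, C manual crank trips=occurs → not all inputs occur → does not occur.
Control chain lost [AND]: Hoist path fails=not, Main position sensor stuck=occurs, Secondary wire rope degraded=occurs → not all inputs occur → does not occur.
Backup hoist inoperative [AND]: Inboard gearbox fails=occurs, Remote link is inoperative=occurs, North brake is out=occurs → all inputs occur → occurs.
Local branch fails [OR]: Auxiliary power feeder trips=not, Left limit switch is out=occurs, Local panel 2 fails=occurs → at least one input occurs → occurs.
Power feed unavailable [AND]: Reserve manual crank 2 stuck=occurs, Reserve position sensor 2 degraded=occurs → all inputs occur → occurs.
Remote branch lost [AND]: Power feed unavailable=occurs, Reserve wire rope 2 lost=occurs → all inputs occur → occurs.
Hoist path 2 fails [OR]: Upper hoist motor 2 degraded=not, Remote branch lost=occurs, Gearbox 2 is out=occurs → at least one input occurs → occurs.
Dam spillway gate fails to open [AND]: Control chain lost=not, Backup hoist inoperative=occurs, Local branch fails=occurs, Hoist path 2 fails=occurs → not all inputs occur → does not occur.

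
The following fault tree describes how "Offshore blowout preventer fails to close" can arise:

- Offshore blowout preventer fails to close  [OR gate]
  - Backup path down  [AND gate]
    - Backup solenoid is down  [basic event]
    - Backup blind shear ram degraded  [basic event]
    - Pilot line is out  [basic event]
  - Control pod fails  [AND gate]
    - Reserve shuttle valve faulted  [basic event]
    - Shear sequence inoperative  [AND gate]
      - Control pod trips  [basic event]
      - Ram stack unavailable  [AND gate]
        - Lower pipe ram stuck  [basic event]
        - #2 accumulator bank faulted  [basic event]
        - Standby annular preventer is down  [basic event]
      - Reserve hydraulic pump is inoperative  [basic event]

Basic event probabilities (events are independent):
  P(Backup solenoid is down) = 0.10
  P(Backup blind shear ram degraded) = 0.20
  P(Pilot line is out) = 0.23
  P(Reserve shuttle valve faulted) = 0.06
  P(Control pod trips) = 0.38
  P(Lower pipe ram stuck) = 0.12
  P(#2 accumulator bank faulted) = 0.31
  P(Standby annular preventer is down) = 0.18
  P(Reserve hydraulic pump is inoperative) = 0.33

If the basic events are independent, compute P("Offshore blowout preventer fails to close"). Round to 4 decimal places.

0.0047

P(Backup path down) [AND] = 0.10 × 0.20 × 0.23 = 0.004600
P(Ram stack unavailable) [AND] = 0.12 × 0.31 × 0.18 = 0.006696
P(Shear sequence inoperative) [AND] = 0.38 × 0.006696 × 0.33 = 0.000840
P(Control pod fails) [AND] = 0.06 × 0.000840 = 0.000050
P(Offshore blowout preventer fails to close) [OR] = 1 − (1−0.004600) × (1−0.000050) = 0.004650
Rounded to 4 decimal places: P(Offshore blowout preventer fails to close) ≈ 0.0047.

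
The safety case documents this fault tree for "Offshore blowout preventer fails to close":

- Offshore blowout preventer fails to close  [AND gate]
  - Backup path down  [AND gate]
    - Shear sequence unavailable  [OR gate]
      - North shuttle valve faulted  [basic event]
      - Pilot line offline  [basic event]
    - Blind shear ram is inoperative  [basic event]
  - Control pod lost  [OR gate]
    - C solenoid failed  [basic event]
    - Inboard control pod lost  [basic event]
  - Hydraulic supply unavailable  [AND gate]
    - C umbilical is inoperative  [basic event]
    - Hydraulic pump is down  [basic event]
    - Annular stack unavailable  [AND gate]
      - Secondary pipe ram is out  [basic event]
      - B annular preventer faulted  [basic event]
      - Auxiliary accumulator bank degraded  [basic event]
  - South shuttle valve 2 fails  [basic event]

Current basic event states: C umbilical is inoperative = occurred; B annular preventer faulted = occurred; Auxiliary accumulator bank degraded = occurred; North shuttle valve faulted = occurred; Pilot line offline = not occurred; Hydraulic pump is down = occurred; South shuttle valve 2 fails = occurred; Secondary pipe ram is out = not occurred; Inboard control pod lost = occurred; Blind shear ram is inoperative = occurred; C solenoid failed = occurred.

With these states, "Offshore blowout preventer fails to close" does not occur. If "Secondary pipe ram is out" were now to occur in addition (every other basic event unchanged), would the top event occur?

Yes

Counterfactual: set "Secondary pipe ram is out" to occurred.
Shear sequence unavailable [OR]: North shuttle valve faulted=occurs, Pilot line offline=not → at least one input occurs → occurs.
Backup path down [AND]: Shear sequence unavailable=occurs, Blind shear ram is inoperative=occurs → all inputs occur → occurs.
Control pod lost [OR]: C solenoid failed=occurs, Inboard control pod lost=occurs → at least one input occurs → occurs.
Annular stack unavailable [AND]: Secondary pipe ram is out=occurs, B annular preventer faulted=occurs, Auxiliary accumulator bank degraded=occurs → all inputs occur → occurs.
Hydraulic supply unavailable [AND]: C umbilical is inoperative=occurs, Hydraulic pump is down=occurs, Annular stack unavailable=occurs → all inputs occur → occurs.
Offshore blowout preventer fails to close [AND]: Backup path down=occurs, Control pod lost=occurs, Hydraulic supply unavailable=occurs, South shuttle valve 2 fails=occurs → all inputs occur → occurs.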